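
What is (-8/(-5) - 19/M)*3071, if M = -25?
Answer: 181189/25 ≈ 7247.6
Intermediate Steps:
(-8/(-5) - 19/M)*3071 = (-8/(-5) - 19/(-25))*3071 = (-8*(-⅕) - 19*(-1/25))*3071 = (8/5 + 19/25)*3071 = (59/25)*3071 = 181189/25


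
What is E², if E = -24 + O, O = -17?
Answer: 1681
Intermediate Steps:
E = -41 (E = -24 - 17 = -41)
E² = (-41)² = 1681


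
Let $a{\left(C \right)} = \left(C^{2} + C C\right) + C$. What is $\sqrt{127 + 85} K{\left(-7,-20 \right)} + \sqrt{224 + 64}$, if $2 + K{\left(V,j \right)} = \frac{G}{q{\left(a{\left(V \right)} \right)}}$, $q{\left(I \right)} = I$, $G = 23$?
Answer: $12 \sqrt{2} - \frac{318 \sqrt{53}}{91} \approx -8.4698$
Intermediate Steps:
$a{\left(C \right)} = C + 2 C^{2}$ ($a{\left(C \right)} = \left(C^{2} + C^{2}\right) + C = 2 C^{2} + C = C + 2 C^{2}$)
$K{\left(V,j \right)} = -2 + \frac{23}{V \left(1 + 2 V\right)}$
$\sqrt{127 + 85} K{\left(-7,-20 \right)} + \sqrt{224 + 64} = \sqrt{127 + 85} \left(-2 + \frac{23}{\left(-7\right) \left(1 + 2 \left(-7\right)\right)}\right) + \sqrt{224 + 64} = \sqrt{212} \left(-2 + 23 \left(- \frac{1}{7}\right) \frac{1}{1 - 14}\right) + \sqrt{288} = 2 \sqrt{53} \left(-2 + 23 \left(- \frac{1}{7}\right) \frac{1}{-13}\right) + 12 \sqrt{2} = 2 \sqrt{53} \left(-2 + 23 \left(- \frac{1}{7}\right) \left(- \frac{1}{13}\right)\right) + 12 \sqrt{2} = 2 \sqrt{53} \left(-2 + \frac{23}{91}\right) + 12 \sqrt{2} = 2 \sqrt{53} \left(- \frac{159}{91}\right) + 12 \sqrt{2} = - \frac{318 \sqrt{53}}{91} + 12 \sqrt{2} = 12 \sqrt{2} - \frac{318 \sqrt{53}}{91}$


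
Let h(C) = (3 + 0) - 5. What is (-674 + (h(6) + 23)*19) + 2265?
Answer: 1990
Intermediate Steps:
h(C) = -2 (h(C) = 3 - 5 = -2)
(-674 + (h(6) + 23)*19) + 2265 = (-674 + (-2 + 23)*19) + 2265 = (-674 + 21*19) + 2265 = (-674 + 399) + 2265 = -275 + 2265 = 1990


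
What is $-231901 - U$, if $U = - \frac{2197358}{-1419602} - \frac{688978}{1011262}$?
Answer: $- \frac{4895822030233123}{21111611143} \approx -2.319 \cdot 10^{5}$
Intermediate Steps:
$U = \frac{18294560280}{21111611143}$ ($U = \left(-2197358\right) \left(- \frac{1}{1419602}\right) - \frac{344489}{505631} = \frac{1098679}{709801} - \frac{344489}{505631} = \frac{18294560280}{21111611143} \approx 0.86656$)
$-231901 - U = -231901 - \frac{18294560280}{21111611143} = - \frac{4895822030233123}{21111611143}$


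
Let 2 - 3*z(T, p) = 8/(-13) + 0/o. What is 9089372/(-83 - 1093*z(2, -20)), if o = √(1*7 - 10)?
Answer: -354485508/40399 ≈ -8774.6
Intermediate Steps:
o = I*√3 (o = √(7 - 10) = √(-3) = I*√3 ≈ 1.732*I)
z(T, p) = 34/39 (z(T, p) = ⅔ - (8/(-13) + 0/((I*√3)))/3 = ⅔ - (8*(-1/13) + 0*(-I*√3/3))/3 = ⅔ - (-8/13 + 0)/3 = ⅔ - ⅓*(-8/13) = ⅔ + 8/39 = 34/39)
9089372/(-83 - 1093*z(2, -20)) = 9089372/(-83 - 1093*34/39) = 9089372/(-83 - 37162/39) = 9089372/(-40399/39) = 9089372*(-39/40399) = -354485508/40399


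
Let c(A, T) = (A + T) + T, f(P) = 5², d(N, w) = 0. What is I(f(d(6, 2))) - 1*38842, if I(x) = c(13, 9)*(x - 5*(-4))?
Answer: -37447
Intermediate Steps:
f(P) = 25
c(A, T) = A + 2*T
I(x) = 620 + 31*x (I(x) = (13 + 2*9)*(x - 5*(-4)) = (13 + 18)*(x + 20) = 31*(20 + x) = 620 + 31*x)
I(f(d(6, 2))) - 1*38842 = (620 + 31*25) - 1*38842 = (620 + 775) - 38842 = 1395 - 38842 = -37447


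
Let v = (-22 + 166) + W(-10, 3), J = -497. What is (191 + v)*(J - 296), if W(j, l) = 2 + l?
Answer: -269620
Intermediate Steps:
v = 149 (v = (-22 + 166) + (2 + 3) = 144 + 5 = 149)
(191 + v)*(J - 296) = (191 + 149)*(-497 - 296) = 340*(-793) = -269620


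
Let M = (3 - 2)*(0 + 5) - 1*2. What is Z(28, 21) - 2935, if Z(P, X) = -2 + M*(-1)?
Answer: -2940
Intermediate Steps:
M = 3 (M = 1*5 - 2 = 5 - 2 = 3)
Z(P, X) = -5 (Z(P, X) = -2 + 3*(-1) = -2 - 3 = -5)
Z(28, 21) - 2935 = -5 - 2935 = -2940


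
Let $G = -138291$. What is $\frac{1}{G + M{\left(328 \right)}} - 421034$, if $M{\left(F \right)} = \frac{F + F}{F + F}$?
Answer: $- \frac{58224791861}{138290} \approx -4.2103 \cdot 10^{5}$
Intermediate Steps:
$M{\left(F \right)} = 1$ ($M{\left(F \right)} = \frac{2 F}{2 F} = 2 F \frac{1}{2 F} = 1$)
$\frac{1}{G + M{\left(328 \right)}} - 421034 = \frac{1}{-138291 + 1} - 421034 = \frac{1}{-138290} - 421034 = - \frac{1}{138290} - 421034 = - \frac{58224791861}{138290}$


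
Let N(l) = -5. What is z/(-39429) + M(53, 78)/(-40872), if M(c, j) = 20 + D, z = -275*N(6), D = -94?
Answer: -683093/20660796 ≈ -0.033062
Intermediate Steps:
z = 1375 (z = -275*(-5) = 1375)
M(c, j) = -74 (M(c, j) = 20 - 94 = -74)
z/(-39429) + M(53, 78)/(-40872) = 1375/(-39429) - 74/(-40872) = 1375*(-1/39429) - 74*(-1/40872) = -1375/39429 + 37/20436 = -683093/20660796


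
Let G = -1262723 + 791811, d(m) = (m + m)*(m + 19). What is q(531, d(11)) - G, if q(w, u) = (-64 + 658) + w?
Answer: 472037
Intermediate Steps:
d(m) = 2*m*(19 + m) (d(m) = (2*m)*(19 + m) = 2*m*(19 + m))
q(w, u) = 594 + w
G = -470912
q(531, d(11)) - G = (594 + 531) - 1*(-470912) = 1125 + 470912 = 472037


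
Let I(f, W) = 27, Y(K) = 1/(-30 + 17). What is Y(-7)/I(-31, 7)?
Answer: -1/351 ≈ -0.0028490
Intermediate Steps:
Y(K) = -1/13 (Y(K) = 1/(-13) = -1/13)
Y(-7)/I(-31, 7) = -1/13/27 = -1/13*1/27 = -1/351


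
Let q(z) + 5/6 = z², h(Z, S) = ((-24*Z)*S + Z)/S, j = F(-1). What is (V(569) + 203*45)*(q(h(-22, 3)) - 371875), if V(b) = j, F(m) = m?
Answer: -8284889659/9 ≈ -9.2054e+8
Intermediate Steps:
j = -1
V(b) = -1
h(Z, S) = (Z - 24*S*Z)/S (h(Z, S) = (-24*S*Z + Z)/S = (Z - 24*S*Z)/S)
q(z) = -⅚ + z²
(V(569) + 203*45)*(q(h(-22, 3)) - 371875) = (-1 + 203*45)*((-⅚ + (-24*(-22) - 22/3)²) - 371875) = (-1 + 9135)*((-⅚ + (528 - 22*⅓)²) - 371875) = 9134*((-⅚ + (528 - 22/3)²) - 371875) = 9134*((-⅚ + (1562/3)²) - 371875) = 9134*((-⅚ + 2439844/9) - 371875) = 9134*(4879673/18 - 371875) = 9134*(-1814077/18) = -8284889659/9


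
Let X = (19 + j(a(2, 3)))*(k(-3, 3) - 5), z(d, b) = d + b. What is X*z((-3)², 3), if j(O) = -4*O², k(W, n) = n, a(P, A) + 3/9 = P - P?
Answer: -1336/3 ≈ -445.33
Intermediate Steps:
a(P, A) = -⅓ (a(P, A) = -⅓ + (P - P) = -⅓ + 0 = -⅓)
z(d, b) = b + d
X = -334/9 (X = (19 - 4*(-⅓)²)*(3 - 5) = (19 - 4*⅑)*(-2) = (19 - 4/9)*(-2) = (167/9)*(-2) = -334/9 ≈ -37.111)
X*z((-3)², 3) = -334*(3 + (-3)²)/9 = -334*(3 + 9)/9 = -334/9*12 = -1336/3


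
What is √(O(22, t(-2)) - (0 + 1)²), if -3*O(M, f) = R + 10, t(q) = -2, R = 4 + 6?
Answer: I*√69/3 ≈ 2.7689*I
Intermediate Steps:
R = 10
O(M, f) = -20/3 (O(M, f) = -(10 + 10)/3 = -⅓*20 = -20/3)
√(O(22, t(-2)) - (0 + 1)²) = √(-20/3 - (0 + 1)²) = √(-20/3 - 1*1²) = √(-20/3 - 1*1) = √(-20/3 - 1) = √(-23/3) = I*√69/3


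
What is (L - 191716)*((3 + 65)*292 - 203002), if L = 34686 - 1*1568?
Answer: 29046589308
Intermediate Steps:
L = 33118 (L = 34686 - 1568 = 33118)
(L - 191716)*((3 + 65)*292 - 203002) = (33118 - 191716)*((3 + 65)*292 - 203002) = -158598*(68*292 - 203002) = -158598*(19856 - 203002) = -158598*(-183146) = 29046589308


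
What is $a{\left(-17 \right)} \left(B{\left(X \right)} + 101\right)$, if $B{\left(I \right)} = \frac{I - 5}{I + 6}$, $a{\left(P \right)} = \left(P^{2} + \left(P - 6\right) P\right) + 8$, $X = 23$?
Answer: $\frac{2027536}{29} \approx 69915.0$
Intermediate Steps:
$a{\left(P \right)} = 8 + P^{2} + P \left(-6 + P\right)$ ($a{\left(P \right)} = \left(P^{2} + \left(-6 + P\right) P\right) + 8 = \left(P^{2} + P \left(-6 + P\right)\right) + 8 = 8 + P^{2} + P \left(-6 + P\right)$)
$B{\left(I \right)} = \frac{-5 + I}{6 + I}$
$a{\left(-17 \right)} \left(B{\left(X \right)} + 101\right) = \left(8 - -102 + 2 \left(-17\right)^{2}\right) \left(\frac{-5 + 23}{6 + 23} + 101\right) = \left(8 + 102 + 2 \cdot 289\right) \left(\frac{1}{29} \cdot 18 + 101\right) = \left(8 + 102 + 578\right) \left(\frac{1}{29} \cdot 18 + 101\right) = 688 \left(\frac{18}{29} + 101\right) = 688 \cdot \frac{2947}{29} = \frac{2027536}{29}$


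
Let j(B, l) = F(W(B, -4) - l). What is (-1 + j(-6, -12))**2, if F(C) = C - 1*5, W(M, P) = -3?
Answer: 9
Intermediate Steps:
F(C) = -5 + C (F(C) = C - 5 = -5 + C)
j(B, l) = -8 - l (j(B, l) = -5 + (-3 - l) = -8 - l)
(-1 + j(-6, -12))**2 = (-1 + (-8 - 1*(-12)))**2 = (-1 + (-8 + 12))**2 = (-1 + 4)**2 = 3**2 = 9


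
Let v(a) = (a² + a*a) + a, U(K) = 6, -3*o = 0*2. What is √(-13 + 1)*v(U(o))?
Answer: 156*I*√3 ≈ 270.2*I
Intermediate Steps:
o = 0 (o = -0*2 = -⅓*0 = 0)
v(a) = a + 2*a² (v(a) = (a² + a²) + a = 2*a² + a = a + 2*a²)
√(-13 + 1)*v(U(o)) = √(-13 + 1)*(6*(1 + 2*6)) = √(-12)*(6*(1 + 12)) = (2*I*√3)*(6*13) = (2*I*√3)*78 = 156*I*√3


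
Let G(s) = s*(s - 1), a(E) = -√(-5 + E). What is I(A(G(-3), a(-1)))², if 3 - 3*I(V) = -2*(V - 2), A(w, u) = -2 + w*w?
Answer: 80089/9 ≈ 8898.8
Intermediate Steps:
G(s) = s*(-1 + s)
A(w, u) = -2 + w²
I(V) = -⅓ + 2*V/3 (I(V) = 1 - (-2)*(V - 2)/3 = 1 - (-2)*(-2 + V)/3 = 1 - (4 - 2*V)/3 = 1 + (-4/3 + 2*V/3) = -⅓ + 2*V/3)
I(A(G(-3), a(-1)))² = (-⅓ + 2*(-2 + (-3*(-1 - 3))²)/3)² = (-⅓ + 2*(-2 + (-3*(-4))²)/3)² = (-⅓ + 2*(-2 + 12²)/3)² = (-⅓ + 2*(-2 + 144)/3)² = (-⅓ + (⅔)*142)² = (-⅓ + 284/3)² = (283/3)² = 80089/9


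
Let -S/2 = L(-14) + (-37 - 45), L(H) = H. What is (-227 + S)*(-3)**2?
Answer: -315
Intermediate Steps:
S = 192 (S = -2*(-14 + (-37 - 45)) = -2*(-14 - 82) = -2*(-96) = 192)
(-227 + S)*(-3)**2 = (-227 + 192)*(-3)**2 = -35*9 = -315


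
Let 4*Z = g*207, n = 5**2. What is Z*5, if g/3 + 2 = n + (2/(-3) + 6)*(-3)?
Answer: 21735/4 ≈ 5433.8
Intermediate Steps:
n = 25
g = 21 (g = -6 + 3*(25 + (2/(-3) + 6)*(-3)) = -6 + 3*(25 + (2*(-1/3) + 6)*(-3)) = -6 + 3*(25 + (-2/3 + 6)*(-3)) = -6 + 3*(25 + (16/3)*(-3)) = -6 + 3*(25 - 16) = -6 + 3*9 = -6 + 27 = 21)
Z = 4347/4 (Z = (21*207)/4 = (1/4)*4347 = 4347/4 ≈ 1086.8)
Z*5 = (4347/4)*5 = 21735/4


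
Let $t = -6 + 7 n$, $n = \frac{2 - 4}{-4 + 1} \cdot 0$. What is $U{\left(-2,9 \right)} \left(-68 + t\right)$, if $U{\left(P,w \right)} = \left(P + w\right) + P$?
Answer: $-370$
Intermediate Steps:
$n = 0$ ($n = - \frac{2}{-3} \cdot 0 = \left(-2\right) \left(- \frac{1}{3}\right) 0 = \frac{2}{3} \cdot 0 = 0$)
$U{\left(P,w \right)} = w + 2 P$
$t = -6$ ($t = -6 + 7 \cdot 0 = -6 + 0 = -6$)
$U{\left(-2,9 \right)} \left(-68 + t\right) = \left(9 + 2 \left(-2\right)\right) \left(-68 - 6\right) = \left(9 - 4\right) \left(-74\right) = 5 \left(-74\right) = -370$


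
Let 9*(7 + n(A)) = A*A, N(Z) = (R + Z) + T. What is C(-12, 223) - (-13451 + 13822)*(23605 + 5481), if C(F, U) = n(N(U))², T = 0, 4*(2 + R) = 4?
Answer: 19119055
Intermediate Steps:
R = -1 (R = -2 + (¼)*4 = -2 + 1 = -1)
N(Z) = -1 + Z (N(Z) = (-1 + Z) + 0 = -1 + Z)
n(A) = -7 + A²/9 (n(A) = -7 + (A*A)/9 = -7 + A²/9)
C(F, U) = (-7 + (-1 + U)²/9)²
C(-12, 223) - (-13451 + 13822)*(23605 + 5481) = (-63 + (-1 + 223)²)²/81 - (-13451 + 13822)*(23605 + 5481) = (-63 + 222²)²/81 - 371*29086 = (-63 + 49284)²/81 - 1*10790906 = (1/81)*49221² - 10790906 = (1/81)*2422706841 - 10790906 = 29909961 - 10790906 = 19119055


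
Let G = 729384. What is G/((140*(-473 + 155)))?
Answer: -30391/1855 ≈ -16.383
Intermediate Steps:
G/((140*(-473 + 155))) = 729384/((140*(-473 + 155))) = 729384/((140*(-318))) = 729384/(-44520) = 729384*(-1/44520) = -30391/1855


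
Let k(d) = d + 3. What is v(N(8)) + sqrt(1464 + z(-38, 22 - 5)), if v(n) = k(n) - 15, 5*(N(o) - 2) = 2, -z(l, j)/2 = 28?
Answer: -48/5 + 8*sqrt(22) ≈ 27.923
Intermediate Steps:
k(d) = 3 + d
z(l, j) = -56 (z(l, j) = -2*28 = -56)
N(o) = 12/5 (N(o) = 2 + (1/5)*2 = 2 + 2/5 = 12/5)
v(n) = -12 + n (v(n) = (3 + n) - 15 = -12 + n)
v(N(8)) + sqrt(1464 + z(-38, 22 - 5)) = (-12 + 12/5) + sqrt(1464 - 56) = -48/5 + sqrt(1408) = -48/5 + 8*sqrt(22)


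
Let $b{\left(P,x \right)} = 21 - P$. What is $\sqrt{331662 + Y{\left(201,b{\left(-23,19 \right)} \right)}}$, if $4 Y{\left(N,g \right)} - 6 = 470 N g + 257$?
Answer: $\frac{\sqrt{5483591}}{2} \approx 1170.9$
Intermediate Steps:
$Y{\left(N,g \right)} = \frac{263}{4} + \frac{235 N g}{2}$ ($Y{\left(N,g \right)} = \frac{3}{2} + \frac{470 N g + 257}{4} = \frac{3}{2} + \frac{257 + 470 N g}{4} = \frac{3}{2} + \left(\frac{257}{4} + \frac{235 N g}{2}\right) = \frac{263}{4} + \frac{235 N g}{2}$)
$\sqrt{331662 + Y{\left(201,b{\left(-23,19 \right)} \right)}} = \sqrt{331662 + \left(\frac{263}{4} + \frac{235}{2} \cdot 201 \left(21 - -23\right)\right)} = \sqrt{331662 + \left(\frac{263}{4} + \frac{235}{2} \cdot 201 \left(21 + 23\right)\right)} = \sqrt{331662 + \left(\frac{263}{4} + \frac{235}{2} \cdot 201 \cdot 44\right)} = \sqrt{331662 + \left(\frac{263}{4} + 1039170\right)} = \sqrt{331662 + \frac{4156943}{4}} = \sqrt{\frac{5483591}{4}} = \frac{\sqrt{5483591}}{2}$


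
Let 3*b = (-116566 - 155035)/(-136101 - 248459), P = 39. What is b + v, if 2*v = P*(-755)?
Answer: -1544071109/104880 ≈ -14722.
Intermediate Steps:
v = -29445/2 (v = (39*(-755))/2 = (½)*(-29445) = -29445/2 ≈ -14723.)
b = 24691/104880 (b = ((-116566 - 155035)/(-136101 - 248459))/3 = (-271601/(-384560))/3 = (-271601*(-1/384560))/3 = (⅓)*(24691/34960) = 24691/104880 ≈ 0.23542)
b + v = 24691/104880 - 29445/2 = -1544071109/104880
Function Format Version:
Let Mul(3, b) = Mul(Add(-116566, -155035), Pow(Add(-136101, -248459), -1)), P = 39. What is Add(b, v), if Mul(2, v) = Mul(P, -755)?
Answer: Rational(-1544071109, 104880) ≈ -14722.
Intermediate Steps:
v = Rational(-29445, 2) (v = Mul(Rational(1, 2), Mul(39, -755)) = Mul(Rational(1, 2), -29445) = Rational(-29445, 2) ≈ -14723.)
b = Rational(24691, 104880) (b = Mul(Rational(1, 3), Mul(Add(-116566, -155035), Pow(Add(-136101, -248459), -1))) = Mul(Rational(1, 3), Mul(-271601, Pow(-384560, -1))) = Mul(Rational(1, 3), Mul(-271601, Rational(-1, 384560))) = Mul(Rational(1, 3), Rational(24691, 34960)) = Rational(24691, 104880) ≈ 0.23542)
Add(b, v) = Add(Rational(24691, 104880), Rational(-29445, 2)) = Rational(-1544071109, 104880)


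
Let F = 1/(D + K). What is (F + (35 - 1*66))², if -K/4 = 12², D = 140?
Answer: 182709289/190096 ≈ 961.14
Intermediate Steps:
K = -576 (K = -4*12² = -4*144 = -576)
F = -1/436 (F = 1/(140 - 576) = 1/(-436) = -1/436 ≈ -0.0022936)
(F + (35 - 1*66))² = (-1/436 + (35 - 1*66))² = (-1/436 + (35 - 66))² = (-1/436 - 31)² = (-13517/436)² = 182709289/190096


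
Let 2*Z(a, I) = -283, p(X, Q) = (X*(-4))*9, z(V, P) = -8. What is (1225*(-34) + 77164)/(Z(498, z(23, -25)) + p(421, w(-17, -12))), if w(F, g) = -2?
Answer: -71028/30595 ≈ -2.3216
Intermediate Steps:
p(X, Q) = -36*X (p(X, Q) = -4*X*9 = -36*X)
Z(a, I) = -283/2 (Z(a, I) = (½)*(-283) = -283/2)
(1225*(-34) + 77164)/(Z(498, z(23, -25)) + p(421, w(-17, -12))) = (1225*(-34) + 77164)/(-283/2 - 36*421) = (-41650 + 77164)/(-283/2 - 15156) = 35514/(-30595/2) = 35514*(-2/30595) = -71028/30595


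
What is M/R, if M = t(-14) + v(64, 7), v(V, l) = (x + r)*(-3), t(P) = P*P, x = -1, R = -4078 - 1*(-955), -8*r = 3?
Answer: -1601/24984 ≈ -0.064081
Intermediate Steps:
r = -3/8 (r = -⅛*3 = -3/8 ≈ -0.37500)
R = -3123 (R = -4078 + 955 = -3123)
t(P) = P²
v(V, l) = 33/8 (v(V, l) = (-1 - 3/8)*(-3) = -11/8*(-3) = 33/8)
M = 1601/8 (M = (-14)² + 33/8 = 196 + 33/8 = 1601/8 ≈ 200.13)
M/R = (1601/8)/(-3123) = (1601/8)*(-1/3123) = -1601/24984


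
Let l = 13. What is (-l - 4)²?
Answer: 289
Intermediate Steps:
(-l - 4)² = (-1*13 - 4)² = (-13 - 4)² = (-17)² = 289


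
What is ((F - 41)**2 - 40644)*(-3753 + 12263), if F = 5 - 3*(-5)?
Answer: -342127530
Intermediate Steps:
F = 20 (F = 5 + 15 = 20)
((F - 41)**2 - 40644)*(-3753 + 12263) = ((20 - 41)**2 - 40644)*(-3753 + 12263) = ((-21)**2 - 40644)*8510 = (441 - 40644)*8510 = -40203*8510 = -342127530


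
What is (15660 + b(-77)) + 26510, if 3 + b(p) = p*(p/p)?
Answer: 42090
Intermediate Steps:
b(p) = -3 + p (b(p) = -3 + p*(p/p) = -3 + p*1 = -3 + p)
(15660 + b(-77)) + 26510 = (15660 + (-3 - 77)) + 26510 = (15660 - 80) + 26510 = 15580 + 26510 = 42090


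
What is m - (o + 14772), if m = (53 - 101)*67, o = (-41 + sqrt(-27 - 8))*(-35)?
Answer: -19423 + 35*I*sqrt(35) ≈ -19423.0 + 207.06*I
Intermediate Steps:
o = 1435 - 35*I*sqrt(35) (o = (-41 + sqrt(-35))*(-35) = (-41 + I*sqrt(35))*(-35) = 1435 - 35*I*sqrt(35) ≈ 1435.0 - 207.06*I)
m = -3216 (m = -48*67 = -3216)
m - (o + 14772) = -3216 - ((1435 - 35*I*sqrt(35)) + 14772) = -3216 - (16207 - 35*I*sqrt(35)) = -3216 + (-16207 + 35*I*sqrt(35)) = -19423 + 35*I*sqrt(35)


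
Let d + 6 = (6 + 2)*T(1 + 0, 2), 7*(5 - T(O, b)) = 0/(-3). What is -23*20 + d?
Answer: -426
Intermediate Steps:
T(O, b) = 5 (T(O, b) = 5 - 0/(-3) = 5 - 0*(-1)/3 = 5 - 1/7*0 = 5 + 0 = 5)
d = 34 (d = -6 + (6 + 2)*5 = -6 + 8*5 = -6 + 40 = 34)
-23*20 + d = -23*20 + 34 = -460 + 34 = -426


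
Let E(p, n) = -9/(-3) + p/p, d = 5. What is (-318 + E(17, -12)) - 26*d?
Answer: -444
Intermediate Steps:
E(p, n) = 4 (E(p, n) = -9*(-1/3) + 1 = 3 + 1 = 4)
(-318 + E(17, -12)) - 26*d = (-318 + 4) - 26*5 = -314 - 130 = -444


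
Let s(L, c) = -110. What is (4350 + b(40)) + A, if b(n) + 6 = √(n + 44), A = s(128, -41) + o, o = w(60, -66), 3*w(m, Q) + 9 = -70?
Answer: 12623/3 + 2*√21 ≈ 4216.8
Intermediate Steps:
w(m, Q) = -79/3 (w(m, Q) = -3 + (⅓)*(-70) = -3 - 70/3 = -79/3)
o = -79/3 ≈ -26.333
A = -409/3 (A = -110 - 79/3 = -409/3 ≈ -136.33)
b(n) = -6 + √(44 + n) (b(n) = -6 + √(n + 44) = -6 + √(44 + n))
(4350 + b(40)) + A = (4350 + (-6 + √(44 + 40))) - 409/3 = (4350 + (-6 + √84)) - 409/3 = (4350 + (-6 + 2*√21)) - 409/3 = (4344 + 2*√21) - 409/3 = 12623/3 + 2*√21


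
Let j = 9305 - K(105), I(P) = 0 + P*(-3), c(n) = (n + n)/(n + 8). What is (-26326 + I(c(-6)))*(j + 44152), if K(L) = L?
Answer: -1403584416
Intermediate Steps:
c(n) = 2*n/(8 + n) (c(n) = (2*n)/(8 + n) = 2*n/(8 + n))
I(P) = -3*P (I(P) = 0 - 3*P = -3*P)
j = 9200 (j = 9305 - 1*105 = 9305 - 105 = 9200)
(-26326 + I(c(-6)))*(j + 44152) = (-26326 - 6*(-6)/(8 - 6))*(9200 + 44152) = (-26326 - 6*(-6)/2)*53352 = (-26326 - 3*(-6))*53352 = (-26326 + 18)*53352 = -26308*53352 = -1403584416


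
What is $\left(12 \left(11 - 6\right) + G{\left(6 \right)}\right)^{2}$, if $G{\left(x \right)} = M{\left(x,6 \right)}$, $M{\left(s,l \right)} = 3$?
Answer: $3969$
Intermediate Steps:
$G{\left(x \right)} = 3$
$\left(12 \left(11 - 6\right) + G{\left(6 \right)}\right)^{2} = \left(12 \left(11 - 6\right) + 3\right)^{2} = \left(12 \cdot 5 + 3\right)^{2} = \left(60 + 3\right)^{2} = 63^{2} = 3969$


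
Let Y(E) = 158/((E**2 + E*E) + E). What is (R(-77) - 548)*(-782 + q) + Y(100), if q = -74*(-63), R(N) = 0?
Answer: -21368711921/10050 ≈ -2.1262e+6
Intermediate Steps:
q = 4662
Y(E) = 158/(E + 2*E**2) (Y(E) = 158/((E**2 + E**2) + E) = 158/(2*E**2 + E) = 158/(E + 2*E**2))
(R(-77) - 548)*(-782 + q) + Y(100) = (0 - 548)*(-782 + 4662) + 158/(100*(1 + 2*100)) = -548*3880 + 158*(1/100)/(1 + 200) = -2126240 + 158*(1/100)/201 = -2126240 + 158*(1/100)*(1/201) = -2126240 + 79/10050 = -21368711921/10050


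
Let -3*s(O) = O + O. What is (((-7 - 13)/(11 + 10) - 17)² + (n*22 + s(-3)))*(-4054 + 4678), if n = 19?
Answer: 68088592/147 ≈ 4.6319e+5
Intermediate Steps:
s(O) = -2*O/3 (s(O) = -(O + O)/3 = -2*O/3)
(((-7 - 13)/(11 + 10) - 17)² + (n*22 + s(-3)))*(-4054 + 4678) = (((-7 - 13)/(11 + 10) - 17)² + (19*22 - ⅔*(-3)))*(-4054 + 4678) = ((-20/21 - 17)² + (418 + 2))*624 = ((-20*1/21 - 17)² + 420)*624 = ((-20/21 - 17)² + 420)*624 = ((-377/21)² + 420)*624 = (142129/441 + 420)*624 = (327349/441)*624 = 68088592/147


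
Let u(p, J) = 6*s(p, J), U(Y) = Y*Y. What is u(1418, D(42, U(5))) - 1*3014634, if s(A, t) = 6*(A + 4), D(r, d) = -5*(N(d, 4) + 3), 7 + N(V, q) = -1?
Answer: -2963442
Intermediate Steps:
N(V, q) = -8 (N(V, q) = -7 - 1 = -8)
U(Y) = Y²
D(r, d) = 25 (D(r, d) = -5*(-8 + 3) = -5*(-5) = 25)
s(A, t) = 24 + 6*A (s(A, t) = 6*(4 + A) = 24 + 6*A)
u(p, J) = 144 + 36*p (u(p, J) = 6*(24 + 6*p) = 144 + 36*p)
u(1418, D(42, U(5))) - 1*3014634 = (144 + 36*1418) - 1*3014634 = (144 + 51048) - 3014634 = 51192 - 3014634 = -2963442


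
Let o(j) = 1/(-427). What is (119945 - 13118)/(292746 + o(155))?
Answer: 45615129/125002541 ≈ 0.36491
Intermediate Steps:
o(j) = -1/427
(119945 - 13118)/(292746 + o(155)) = (119945 - 13118)/(292746 - 1/427) = 106827/(125002541/427) = 106827*(427/125002541) = 45615129/125002541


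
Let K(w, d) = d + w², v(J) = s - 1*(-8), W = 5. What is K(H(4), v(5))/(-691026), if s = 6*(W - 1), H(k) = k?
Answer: -8/115171 ≈ -6.9462e-5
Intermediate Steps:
s = 24 (s = 6*(5 - 1) = 6*4 = 24)
v(J) = 32 (v(J) = 24 - 1*(-8) = 24 + 8 = 32)
K(H(4), v(5))/(-691026) = (32 + 4²)/(-691026) = (32 + 16)*(-1/691026) = 48*(-1/691026) = -8/115171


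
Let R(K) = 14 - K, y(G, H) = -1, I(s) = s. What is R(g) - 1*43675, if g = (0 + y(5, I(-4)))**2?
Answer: -43662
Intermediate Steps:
g = 1 (g = (0 - 1)**2 = (-1)**2 = 1)
R(g) - 1*43675 = (14 - 1*1) - 1*43675 = (14 - 1) - 43675 = 13 - 43675 = -43662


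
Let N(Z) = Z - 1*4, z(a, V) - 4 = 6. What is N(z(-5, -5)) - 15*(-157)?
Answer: 2361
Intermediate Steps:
z(a, V) = 10 (z(a, V) = 4 + 6 = 10)
N(Z) = -4 + Z (N(Z) = Z - 4 = -4 + Z)
N(z(-5, -5)) - 15*(-157) = (-4 + 10) - 15*(-157) = 6 + 2355 = 2361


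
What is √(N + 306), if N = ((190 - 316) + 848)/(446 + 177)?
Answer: 8*√1862770/623 ≈ 17.526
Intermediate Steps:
N = 722/623 (N = (-126 + 848)/623 = 722*(1/623) = 722/623 ≈ 1.1589)
√(N + 306) = √(722/623 + 306) = √(191360/623) = 8*√1862770/623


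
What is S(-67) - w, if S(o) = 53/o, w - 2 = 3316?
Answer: -222359/67 ≈ -3318.8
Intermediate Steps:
w = 3318 (w = 2 + 3316 = 3318)
S(-67) - w = 53/(-67) - 1*3318 = 53*(-1/67) - 3318 = -53/67 - 3318 = -222359/67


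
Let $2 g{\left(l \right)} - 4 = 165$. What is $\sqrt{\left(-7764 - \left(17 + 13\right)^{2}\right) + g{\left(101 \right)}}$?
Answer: $\frac{i \sqrt{34318}}{2} \approx 92.626 i$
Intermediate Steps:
$g{\left(l \right)} = \frac{169}{2}$ ($g{\left(l \right)} = 2 + \frac{1}{2} \cdot 165 = 2 + \frac{165}{2} = \frac{169}{2}$)
$\sqrt{\left(-7764 - \left(17 + 13\right)^{2}\right) + g{\left(101 \right)}} = \sqrt{\left(-7764 - \left(17 + 13\right)^{2}\right) + \frac{169}{2}} = \sqrt{\left(-7764 - 30^{2}\right) + \frac{169}{2}} = \sqrt{\left(-7764 - 900\right) + \frac{169}{2}} = \sqrt{-8664 + \frac{169}{2}} = \sqrt{- \frac{17159}{2}} = \frac{i \sqrt{34318}}{2}$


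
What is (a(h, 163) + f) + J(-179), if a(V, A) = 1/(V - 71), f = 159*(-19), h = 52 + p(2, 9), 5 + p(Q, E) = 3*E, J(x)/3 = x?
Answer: -10673/3 ≈ -3557.7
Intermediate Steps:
J(x) = 3*x
p(Q, E) = -5 + 3*E
h = 74 (h = 52 + (-5 + 3*9) = 52 + (-5 + 27) = 52 + 22 = 74)
f = -3021
a(V, A) = 1/(-71 + V)
(a(h, 163) + f) + J(-179) = (1/(-71 + 74) - 3021) + 3*(-179) = (1/3 - 3021) - 537 = -9062/3 - 537 = -10673/3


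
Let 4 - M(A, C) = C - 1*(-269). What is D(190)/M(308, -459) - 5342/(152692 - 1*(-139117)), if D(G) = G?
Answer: 27203681/28305473 ≈ 0.96107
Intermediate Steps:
M(A, C) = -265 - C (M(A, C) = 4 - (C - 1*(-269)) = 4 - (C + 269) = 4 - (269 + C) = 4 + (-269 - C) = -265 - C)
D(190)/M(308, -459) - 5342/(152692 - 1*(-139117)) = 190/(-265 - 1*(-459)) - 5342/(152692 - 1*(-139117)) = 190/(-265 + 459) - 5342/(152692 + 139117) = 190/194 - 5342/291809 = 190*(1/194) - 5342*1/291809 = 95/97 - 5342/291809 = 27203681/28305473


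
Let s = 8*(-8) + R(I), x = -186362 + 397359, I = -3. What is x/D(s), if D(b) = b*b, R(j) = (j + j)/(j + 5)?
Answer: 210997/4489 ≈ 47.003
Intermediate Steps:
R(j) = 2*j/(5 + j) (R(j) = (2*j)/(5 + j) = 2*j/(5 + j))
x = 210997
s = -67 (s = 8*(-8) + 2*(-3)/(5 - 3) = -64 + 2*(-3)/2 = -64 + 2*(-3)*(½) = -64 - 3 = -67)
D(b) = b²
x/D(s) = 210997/((-67)²) = 210997/4489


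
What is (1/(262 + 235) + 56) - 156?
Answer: -49699/497 ≈ -99.998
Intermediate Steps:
(1/(262 + 235) + 56) - 156 = (1/497 + 56) - 156 = 27833/497 - 156 = -49699/497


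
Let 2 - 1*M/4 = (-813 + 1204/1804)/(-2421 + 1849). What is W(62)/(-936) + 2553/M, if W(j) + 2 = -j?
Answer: 19265320249/17501094 ≈ 1100.8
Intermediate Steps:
W(j) = -2 - j
M = 149582/64493 (M = 8 - 4*(-813 + 1204/1804)/(-2421 + 1849) = 8 - 4*(-813 + 1204*(1/1804))/(-572) = 8 - 4*(-813 + 301/451)*(-1)/572 = 8 - (-1465448)*(-1)/(451*572) = 8 - 4*183181/128986 = 8 - 366362/64493 = 149582/64493 ≈ 2.3194)
W(62)/(-936) + 2553/M = (-2 - 1*62)/(-936) + 2553/(149582/64493) = (-2 - 62)*(-1/936) + 2553*(64493/149582) = -64*(-1/936) + 164650629/149582 = 8/117 + 164650629/149582 = 19265320249/17501094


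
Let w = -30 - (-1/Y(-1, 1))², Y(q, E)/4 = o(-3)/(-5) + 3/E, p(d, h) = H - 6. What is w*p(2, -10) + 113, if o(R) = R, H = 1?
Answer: 1363517/5184 ≈ 263.02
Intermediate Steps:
p(d, h) = -5 (p(d, h) = 1 - 6 = -5)
Y(q, E) = 12/5 + 12/E (Y(q, E) = 4*(-3/(-5) + 3/E) = 4*(-3*(-⅕) + 3/E) = 4*(⅗ + 3/E) = 12/5 + 12/E)
w = -155545/5184 (w = -30 - (-1/(12/5 + 12/1))² = -30 - (-1/(12/5 + 12*1))² = -30 - (-1/(12/5 + 12))² = -30 - (-1/72/5)² = -30 - (-1*5/72)² = -30 - (-5/72)² = -30 - 1*25/5184 = -30 - 25/5184 = -155545/5184 ≈ -30.005)
w*p(2, -10) + 113 = -155545/5184*(-5) + 113 = 777725/5184 + 113 = 1363517/5184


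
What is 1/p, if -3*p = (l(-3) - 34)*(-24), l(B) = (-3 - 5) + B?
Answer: -1/360 ≈ -0.0027778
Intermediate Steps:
l(B) = -8 + B
p = -360 (p = -((-8 - 3) - 34)*(-24)/3 = -(-11 - 34)*(-24)/3 = -(-15)*(-24) = -1/3*1080 = -360)
1/p = 1/(-360) = -1/360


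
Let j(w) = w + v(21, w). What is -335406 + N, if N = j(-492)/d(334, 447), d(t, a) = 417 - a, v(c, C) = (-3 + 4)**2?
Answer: -10061689/30 ≈ -3.3539e+5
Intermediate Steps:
v(c, C) = 1 (v(c, C) = 1**2 = 1)
j(w) = 1 + w (j(w) = w + 1 = 1 + w)
N = 491/30 (N = (1 - 492)/(417 - 1*447) = -491/(417 - 447) = -491/(-30) = -491*(-1/30) = 491/30 ≈ 16.367)
-335406 + N = -335406 + 491/30 = -10061689/30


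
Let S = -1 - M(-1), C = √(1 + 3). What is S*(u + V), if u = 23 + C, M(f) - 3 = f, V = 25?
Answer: -150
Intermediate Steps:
M(f) = 3 + f
C = 2 (C = √4 = 2)
u = 25 (u = 23 + 2 = 25)
S = -3 (S = -1 - (3 - 1) = -1 - 1*2 = -1 - 2 = -3)
S*(u + V) = -3*(25 + 25) = -3*50 = -150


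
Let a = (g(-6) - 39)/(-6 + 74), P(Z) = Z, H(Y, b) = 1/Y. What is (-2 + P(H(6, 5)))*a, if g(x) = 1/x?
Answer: 2585/2448 ≈ 1.0560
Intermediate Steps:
g(x) = 1/x
a = -235/408 (a = (1/(-6) - 39)/(-6 + 74) = (-1/6 - 39)/68 = -235/6*1/68 = -235/408 ≈ -0.57598)
(-2 + P(H(6, 5)))*a = (-2 + 1/6)*(-235/408) = -11/6*(-235/408) = 2585/2448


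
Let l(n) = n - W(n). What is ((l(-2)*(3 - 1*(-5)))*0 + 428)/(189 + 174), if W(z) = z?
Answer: 428/363 ≈ 1.1791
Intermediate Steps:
l(n) = 0 (l(n) = n - n = 0)
((l(-2)*(3 - 1*(-5)))*0 + 428)/(189 + 174) = ((0*(3 - 1*(-5)))*0 + 428)/(189 + 174) = ((0*(3 + 5))*0 + 428)/363 = ((0*8)*0 + 428)*(1/363) = (0*0 + 428)*(1/363) = (0 + 428)*(1/363) = 428*(1/363) = 428/363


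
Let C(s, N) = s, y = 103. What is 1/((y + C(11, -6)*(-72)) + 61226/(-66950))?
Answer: -33475/23094888 ≈ -0.0014495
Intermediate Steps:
1/((y + C(11, -6)*(-72)) + 61226/(-66950)) = 1/((103 + 11*(-72)) + 61226/(-66950)) = 1/((103 - 792) + 61226*(-1/66950)) = 1/(-689 - 30613/33475) = 1/(-23094888/33475) = -33475/23094888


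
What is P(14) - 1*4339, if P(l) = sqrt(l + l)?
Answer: -4339 + 2*sqrt(7) ≈ -4333.7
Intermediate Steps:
P(l) = sqrt(2)*sqrt(l) (P(l) = sqrt(2*l) = sqrt(2)*sqrt(l))
P(14) - 1*4339 = sqrt(2)*sqrt(14) - 1*4339 = 2*sqrt(7) - 4339 = -4339 + 2*sqrt(7)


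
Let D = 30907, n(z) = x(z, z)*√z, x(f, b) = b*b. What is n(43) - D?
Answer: -30907 + 1849*√43 ≈ -18782.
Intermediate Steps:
x(f, b) = b²
n(z) = z^(5/2) (n(z) = z²*√z = z^(5/2))
n(43) - D = 43^(5/2) - 1*30907 = 1849*√43 - 30907 = -30907 + 1849*√43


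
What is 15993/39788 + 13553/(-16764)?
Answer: -16946257/41687877 ≈ -0.40650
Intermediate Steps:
15993/39788 + 13553/(-16764) = 15993*(1/39788) + 13553*(-1/16764) = 15993/39788 - 13553/16764 = -16946257/41687877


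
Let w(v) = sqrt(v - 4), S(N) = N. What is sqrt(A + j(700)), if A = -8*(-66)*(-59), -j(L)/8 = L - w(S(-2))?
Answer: 2*sqrt(-9188 + 2*I*sqrt(6)) ≈ 0.051109 + 191.71*I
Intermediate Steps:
w(v) = sqrt(-4 + v)
j(L) = -8*L + 8*I*sqrt(6) (j(L) = -8*(L - sqrt(-4 - 2)) = -8*(L - sqrt(-6)) = -8*(L - I*sqrt(6)) = -8*L + 8*I*sqrt(6))
A = -31152 (A = 528*(-59) = -31152)
sqrt(A + j(700)) = sqrt(-31152 + (-8*700 + 8*I*sqrt(6))) = sqrt(-31152 + (-5600 + 8*I*sqrt(6))) = sqrt(-36752 + 8*I*sqrt(6))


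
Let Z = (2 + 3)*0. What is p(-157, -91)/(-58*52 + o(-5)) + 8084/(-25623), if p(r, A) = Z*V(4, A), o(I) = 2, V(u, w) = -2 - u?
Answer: -8084/25623 ≈ -0.31550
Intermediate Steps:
Z = 0 (Z = 5*0 = 0)
p(r, A) = 0 (p(r, A) = 0*(-2 - 1*4) = 0*(-2 - 4) = 0*(-6) = 0)
p(-157, -91)/(-58*52 + o(-5)) + 8084/(-25623) = 0/(-58*52 + 2) + 8084/(-25623) = 0/(-3016 + 2) + 8084*(-1/25623) = 0/(-3014) - 8084/25623 = 0*(-1/3014) - 8084/25623 = 0 - 8084/25623 = -8084/25623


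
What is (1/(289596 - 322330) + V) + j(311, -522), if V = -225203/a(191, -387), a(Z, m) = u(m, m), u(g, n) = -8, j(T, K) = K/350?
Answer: 644997887679/22913800 ≈ 28149.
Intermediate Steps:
j(T, K) = K/350 (j(T, K) = K*(1/350) = K/350)
a(Z, m) = -8
V = 225203/8 (V = -225203/(-8) = -225203*(-1/8) = 225203/8 ≈ 28150.)
(1/(289596 - 322330) + V) + j(311, -522) = (1/(289596 - 322330) + 225203/8) + (1/350)*(-522) = (1/(-32734) + 225203/8) - 261/175 = (-1/32734 + 225203/8) - 261/175 = 3685897497/130936 - 261/175 = 644997887679/22913800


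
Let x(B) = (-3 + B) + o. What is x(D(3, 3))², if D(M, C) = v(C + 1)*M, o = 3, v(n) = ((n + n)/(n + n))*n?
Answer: 144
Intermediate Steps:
v(n) = n (v(n) = ((2*n)/((2*n)))*n = ((2*n)*(1/(2*n)))*n = 1*n = n)
D(M, C) = M*(1 + C) (D(M, C) = (C + 1)*M = (1 + C)*M = M*(1 + C))
x(B) = B (x(B) = (-3 + B) + 3 = B)
x(D(3, 3))² = (3*(1 + 3))² = (3*4)² = 12² = 144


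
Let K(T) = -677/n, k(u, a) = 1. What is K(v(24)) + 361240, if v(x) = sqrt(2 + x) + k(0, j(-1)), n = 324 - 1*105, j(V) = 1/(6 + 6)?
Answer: 79110883/219 ≈ 3.6124e+5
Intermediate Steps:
j(V) = 1/12
n = 219 (n = 324 - 105 = 219)
v(x) = 1 + sqrt(2 + x) (v(x) = sqrt(2 + x) + 1 = 1 + sqrt(2 + x))
K(T) = -677/219
K(v(24)) + 361240 = -677/219 + 361240 = 79110883/219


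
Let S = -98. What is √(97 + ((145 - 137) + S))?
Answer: √7 ≈ 2.6458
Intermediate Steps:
√(97 + ((145 - 137) + S)) = √(97 + ((145 - 137) - 98)) = √(97 + (8 - 98)) = √(97 - 90) = √7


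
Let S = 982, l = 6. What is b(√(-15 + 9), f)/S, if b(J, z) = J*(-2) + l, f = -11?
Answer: 3/491 - I*√6/491 ≈ 0.00611 - 0.0049888*I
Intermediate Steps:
b(J, z) = 6 - 2*J (b(J, z) = J*(-2) + 6 = -2*J + 6 = 6 - 2*J)
b(√(-15 + 9), f)/S = (6 - 2*√(-15 + 9))/982 = (6 - 2*I*√6)*(1/982) = 3/491 - I*√6/491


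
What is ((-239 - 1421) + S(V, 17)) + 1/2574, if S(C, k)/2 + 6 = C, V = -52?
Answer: -4571423/2574 ≈ -1776.0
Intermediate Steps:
S(C, k) = -12 + 2*C
((-239 - 1421) + S(V, 17)) + 1/2574 = ((-239 - 1421) + (-12 + 2*(-52))) + 1/2574 = (-1660 + (-12 - 104)) + 1/2574 = (-1660 - 116) + 1/2574 = -1776 + 1/2574 = -4571423/2574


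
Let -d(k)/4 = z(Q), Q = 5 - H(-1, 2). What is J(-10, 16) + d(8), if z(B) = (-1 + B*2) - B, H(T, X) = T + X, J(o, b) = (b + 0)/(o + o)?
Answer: -64/5 ≈ -12.800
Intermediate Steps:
J(o, b) = b/(2*o) (J(o, b) = b/((2*o)) = b*(1/(2*o)) = b/(2*o))
Q = 4 (Q = 5 - (-1 + 2) = 5 - 1*1 = 5 - 1 = 4)
z(B) = -1 + B (z(B) = (-1 + 2*B) - B = -1 + B)
d(k) = -12 (d(k) = -4*(-1 + 4) = -4*3 = -12)
J(-10, 16) + d(8) = (½)*16/(-10) - 12 = (½)*16*(-⅒) - 12 = -⅘ - 12 = -64/5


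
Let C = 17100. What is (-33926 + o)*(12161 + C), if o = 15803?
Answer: -530297103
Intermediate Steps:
(-33926 + o)*(12161 + C) = (-33926 + 15803)*(12161 + 17100) = -18123*29261 = -530297103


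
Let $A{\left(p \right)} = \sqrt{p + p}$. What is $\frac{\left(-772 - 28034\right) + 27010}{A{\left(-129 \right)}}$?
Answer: $\frac{898 i \sqrt{258}}{129} \approx 111.81 i$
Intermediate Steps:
$A{\left(p \right)} = \sqrt{2} \sqrt{p}$ ($A{\left(p \right)} = \sqrt{2 p} = \sqrt{2} \sqrt{p}$)
$\frac{\left(-772 - 28034\right) + 27010}{A{\left(-129 \right)}} = \frac{\left(-772 - 28034\right) + 27010}{\sqrt{2} \sqrt{-129}} = \frac{-28806 + 27010}{\sqrt{2} i \sqrt{129}} = - \frac{1796}{i \sqrt{258}} = - 1796 \left(- \frac{i \sqrt{258}}{258}\right) = \frac{898 i \sqrt{258}}{129}$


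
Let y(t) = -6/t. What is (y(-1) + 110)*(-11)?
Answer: -1276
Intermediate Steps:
(y(-1) + 110)*(-11) = (-6/(-1) + 110)*(-11) = (-6*(-1) + 110)*(-11) = (6 + 110)*(-11) = 116*(-11) = -1276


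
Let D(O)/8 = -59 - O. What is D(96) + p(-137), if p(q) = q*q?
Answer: 17529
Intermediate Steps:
p(q) = q²
D(O) = -472 - 8*O (D(O) = 8*(-59 - O) = -472 - 8*O)
D(96) + p(-137) = (-472 - 8*96) + (-137)² = (-472 - 768) + 18769 = -1240 + 18769 = 17529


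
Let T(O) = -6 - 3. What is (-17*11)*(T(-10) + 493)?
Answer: -90508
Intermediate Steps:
T(O) = -9
(-17*11)*(T(-10) + 493) = (-17*11)*(-9 + 493) = -187*484 = -90508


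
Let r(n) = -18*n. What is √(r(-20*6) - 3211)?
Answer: I*√1051 ≈ 32.419*I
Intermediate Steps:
r(n) = -18*n
√(r(-20*6) - 3211) = √(-(-360)*6 - 3211) = √(-18*(-120) - 3211) = √(2160 - 3211) = √(-1051) = I*√1051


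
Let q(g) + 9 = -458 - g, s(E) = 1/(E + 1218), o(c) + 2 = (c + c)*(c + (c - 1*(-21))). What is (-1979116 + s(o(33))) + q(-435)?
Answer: -13770911783/6958 ≈ -1.9791e+6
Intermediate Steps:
o(c) = -2 + 2*c*(21 + 2*c) (o(c) = -2 + (c + c)*(c + (c - 1*(-21))) = -2 + (2*c)*(c + (c + 21)) = -2 + (2*c)*(c + (21 + c)) = -2 + (2*c)*(21 + 2*c) = -2 + 2*c*(21 + 2*c))
s(E) = 1/(1218 + E)
q(g) = -467 - g (q(g) = -9 + (-458 - g) = -467 - g)
(-1979116 + s(o(33))) + q(-435) = (-1979116 + 1/(1218 + (-2 + 4*33² + 42*33))) + (-467 - 1*(-435)) = (-1979116 + 1/(1218 + (-2 + 4*1089 + 1386))) + (-467 + 435) = (-1979116 + 1/(1218 + (-2 + 4356 + 1386))) - 32 = (-1979116 + 1/(1218 + 5740)) - 32 = (-1979116 + 1/6958) - 32 = -13770689127/6958 - 32 = -13770911783/6958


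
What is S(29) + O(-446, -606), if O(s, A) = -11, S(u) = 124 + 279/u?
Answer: 3556/29 ≈ 122.62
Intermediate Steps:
S(29) + O(-446, -606) = (124 + 279/29) - 11 = 3875/29 - 11 = 3556/29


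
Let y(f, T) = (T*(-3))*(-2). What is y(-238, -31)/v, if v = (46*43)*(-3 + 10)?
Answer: -93/6923 ≈ -0.013433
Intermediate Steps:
y(f, T) = 6*T (y(f, T) = -3*T*(-2) = 6*T)
v = 13846 (v = 1978*7 = 13846)
y(-238, -31)/v = (6*(-31))/13846 = -186*1/13846 = -93/6923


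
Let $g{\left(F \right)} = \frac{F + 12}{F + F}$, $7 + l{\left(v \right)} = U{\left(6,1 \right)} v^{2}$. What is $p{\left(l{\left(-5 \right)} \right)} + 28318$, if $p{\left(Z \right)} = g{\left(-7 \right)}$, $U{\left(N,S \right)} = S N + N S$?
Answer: $\frac{396447}{14} \approx 28318.0$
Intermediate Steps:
$U{\left(N,S \right)} = 2 N S$ ($U{\left(N,S \right)} = N S + N S = 2 N S$)
$l{\left(v \right)} = -7 + 12 v^{2}$ ($l{\left(v \right)} = -7 + 2 \cdot 6 \cdot 1 v^{2} = -7 + 12 v^{2}$)
$g{\left(F \right)} = \frac{12 + F}{2 F}$
$p{\left(Z \right)} = - \frac{5}{14}$ ($p{\left(Z \right)} = \frac{12 - 7}{2 \left(-7\right)} = \frac{1}{2} \left(- \frac{1}{7}\right) 5 = - \frac{5}{14}$)
$p{\left(l{\left(-5 \right)} \right)} + 28318 = - \frac{5}{14} + 28318 = \frac{396447}{14}$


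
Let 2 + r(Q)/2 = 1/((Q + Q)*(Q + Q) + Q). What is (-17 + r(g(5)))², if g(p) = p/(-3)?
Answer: 3122289/7225 ≈ 432.15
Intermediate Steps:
g(p) = -p/3 (g(p) = p*(-⅓) = -p/3)
r(Q) = -4 + 2/(Q + 4*Q²) (r(Q) = -4 + 2/((Q + Q)*(Q + Q) + Q) = -4 + 2/((2*Q)*(2*Q) + Q) = -4 + 2/(4*Q² + Q) = -4 + 2/(Q + 4*Q²))
(-17 + r(g(5)))² = (-17 + 2*(1 - 8*(-⅓*5)² - (-2)*5/3)/(((-⅓*5))*(1 + 4*(-⅓*5))))² = (-17 + 2*(1 - 8*(-5/3)² - 2*(-5/3))/((-5/3)*(1 + 4*(-5/3))))² = (-17 + 2*(-⅗)*(1 - 8*25/9 + 10/3)/(1 - 20/3))² = (-17 + 2*(-⅗)*(1 - 200/9 + 10/3)/(-17/3))² = (-17 + 2*(-⅗)*(-3/17)*(-161/9))² = (-17 - 322/85)² = (-1767/85)² = 3122289/7225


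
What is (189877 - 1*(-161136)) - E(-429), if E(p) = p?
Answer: 351442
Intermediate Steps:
(189877 - 1*(-161136)) - E(-429) = (189877 - 1*(-161136)) - 1*(-429) = (189877 + 161136) + 429 = 351013 + 429 = 351442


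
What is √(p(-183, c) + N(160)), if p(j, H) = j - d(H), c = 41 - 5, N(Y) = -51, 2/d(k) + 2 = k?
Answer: I*√67643/17 ≈ 15.299*I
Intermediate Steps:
d(k) = 2/(-2 + k)
c = 36
p(j, H) = j - 2/(-2 + H)
√(p(-183, c) + N(160)) = √((-2 - 183*(-2 + 36))/(-2 + 36) - 51) = √((-2 - 183*34)/34 - 51) = √((-2 - 6222)/34 - 51) = √((1/34)*(-6224) - 51) = √(-3112/17 - 51) = √(-3979/17) = I*√67643/17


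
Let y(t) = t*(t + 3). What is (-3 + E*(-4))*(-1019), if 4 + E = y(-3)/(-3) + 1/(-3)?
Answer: -43817/3 ≈ -14606.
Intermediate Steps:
y(t) = t*(3 + t)
E = -13/3 (E = -4 + (-3*(3 - 3)/(-3) + 1/(-3)) = -4 + (-3*0*(-⅓) + 1*(-⅓)) = -4 + (0*(-⅓) - ⅓) = -4 + (0 - ⅓) = -4 - ⅓ = -13/3 ≈ -4.3333)
(-3 + E*(-4))*(-1019) = (-3 - 13/3*(-4))*(-1019) = (-3 + 52/3)*(-1019) = (43/3)*(-1019) = -43817/3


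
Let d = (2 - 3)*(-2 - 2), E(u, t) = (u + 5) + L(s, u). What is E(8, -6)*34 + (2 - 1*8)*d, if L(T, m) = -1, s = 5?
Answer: 384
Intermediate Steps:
E(u, t) = 4 + u (E(u, t) = (u + 5) - 1 = (5 + u) - 1 = 4 + u)
d = 4 (d = -1*(-4) = 4)
E(8, -6)*34 + (2 - 1*8)*d = (4 + 8)*34 + (2 - 1*8)*4 = 12*34 + (2 - 8)*4 = 408 - 6*4 = 408 - 24 = 384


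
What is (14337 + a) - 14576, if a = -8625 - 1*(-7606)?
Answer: -1258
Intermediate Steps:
a = -1019 (a = -8625 + 7606 = -1019)
(14337 + a) - 14576 = (14337 - 1019) - 14576 = 13318 - 14576 = -1258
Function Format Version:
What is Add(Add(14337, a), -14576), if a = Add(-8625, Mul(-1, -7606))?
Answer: -1258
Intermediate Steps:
a = -1019 (a = Add(-8625, 7606) = -1019)
Add(Add(14337, a), -14576) = Add(Add(14337, -1019), -14576) = Add(13318, -14576) = -1258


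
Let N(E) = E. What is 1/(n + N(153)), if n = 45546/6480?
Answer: 1080/172831 ≈ 0.0062489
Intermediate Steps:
n = 7591/1080 (n = 45546*(1/6480) = 7591/1080 ≈ 7.0287)
1/(n + N(153)) = 1/(7591/1080 + 153) = 1/(172831/1080) = 1080/172831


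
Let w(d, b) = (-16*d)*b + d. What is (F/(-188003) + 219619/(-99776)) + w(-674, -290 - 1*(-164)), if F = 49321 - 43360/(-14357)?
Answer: -366118058556954095549/269311295468096 ≈ -1.3595e+6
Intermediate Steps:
F = 708144957/14357 (F = 49321 - 43360*(-1)/14357 = 49321 - 1*(-43360/14357) = 49321 + 43360/14357 = 708144957/14357 ≈ 49324.)
w(d, b) = d - 16*b*d (w(d, b) = -16*b*d + d = d - 16*b*d)
(F/(-188003) + 219619/(-99776)) + w(-674, -290 - 1*(-164)) = ((708144957/14357)/(-188003) + 219619/(-99776)) - 674*(1 - 16*(-290 - 1*(-164))) = ((708144957/14357)*(-1/188003) + 219619*(-1/99776)) - 674*(1 - 16*(-290 + 164)) = (-708144957/2699159071 - 219619/99776) - 674*(1 - 16*(-126)) = -663442487243581/269311295468096 - 674*(1 + 2016) = -663442487243581/269311295468096 - 674*2017 = -663442487243581/269311295468096 - 1359458 = -366118058556954095549/269311295468096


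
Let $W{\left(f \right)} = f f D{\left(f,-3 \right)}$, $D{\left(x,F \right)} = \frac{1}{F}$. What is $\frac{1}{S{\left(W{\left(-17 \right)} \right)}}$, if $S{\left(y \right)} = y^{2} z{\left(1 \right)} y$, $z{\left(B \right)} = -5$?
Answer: $\frac{27}{120687845} \approx 2.2372 \cdot 10^{-7}$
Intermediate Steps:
$W{\left(f \right)} = - \frac{f^{2}}{3}$ ($W{\left(f \right)} = \frac{f f}{-3} = f^{2} \left(- \frac{1}{3}\right) = - \frac{f^{2}}{3}$)
$S{\left(y \right)} = - 5 y^{3}$ ($S{\left(y \right)} = y^{2} \left(-5\right) y = - 5 y^{2} y = - 5 y^{3}$)
$\frac{1}{S{\left(W{\left(-17 \right)} \right)}} = \frac{1}{\left(-5\right) \left(- \frac{\left(-17\right)^{2}}{3}\right)^{3}} = \frac{1}{\left(-5\right) \left(\left(- \frac{1}{3}\right) 289\right)^{3}} = \frac{1}{\left(-5\right) \left(- \frac{289}{3}\right)^{3}} = \frac{1}{\left(-5\right) \left(- \frac{24137569}{27}\right)} = \frac{1}{\frac{120687845}{27}} = \frac{27}{120687845}$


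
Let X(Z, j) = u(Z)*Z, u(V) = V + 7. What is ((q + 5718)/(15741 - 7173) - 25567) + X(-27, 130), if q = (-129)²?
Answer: -71469659/2856 ≈ -25024.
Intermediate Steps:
q = 16641
u(V) = 7 + V
X(Z, j) = Z*(7 + Z) (X(Z, j) = (7 + Z)*Z = Z*(7 + Z))
((q + 5718)/(15741 - 7173) - 25567) + X(-27, 130) = ((16641 + 5718)/(15741 - 7173) - 25567) - 27*(7 - 27) = (22359/8568 - 25567) - 27*(-20) = (22359*(1/8568) - 25567) + 540 = (7453/2856 - 25567) + 540 = -73011899/2856 + 540 = -71469659/2856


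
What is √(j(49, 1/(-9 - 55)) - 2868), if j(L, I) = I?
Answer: I*√183553/8 ≈ 53.554*I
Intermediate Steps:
√(j(49, 1/(-9 - 55)) - 2868) = √(1/(-9 - 55) - 2868) = √(1/(-64) - 2868) = √(-1/64 - 2868) = √(-183553/64) = I*√183553/8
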